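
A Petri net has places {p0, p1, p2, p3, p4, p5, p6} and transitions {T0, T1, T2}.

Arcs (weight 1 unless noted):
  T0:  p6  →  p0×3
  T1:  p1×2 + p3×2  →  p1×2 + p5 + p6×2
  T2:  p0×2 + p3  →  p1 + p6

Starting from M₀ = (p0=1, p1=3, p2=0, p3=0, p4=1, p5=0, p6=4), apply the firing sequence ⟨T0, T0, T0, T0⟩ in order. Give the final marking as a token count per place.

(p0=13, p1=3, p2=0, p3=0, p4=1, p5=0, p6=0)

step 1: fire T0:  (p0=1, p1=3, p2=0, p3=0, p4=1, p5=0, p6=4) → (p0=4, p1=3, p2=0, p3=0, p4=1, p5=0, p6=3)
step 2: fire T0:  (p0=4, p1=3, p2=0, p3=0, p4=1, p5=0, p6=3) → (p0=7, p1=3, p2=0, p3=0, p4=1, p5=0, p6=2)
step 3: fire T0:  (p0=7, p1=3, p2=0, p3=0, p4=1, p5=0, p6=2) → (p0=10, p1=3, p2=0, p3=0, p4=1, p5=0, p6=1)
step 4: fire T0:  (p0=10, p1=3, p2=0, p3=0, p4=1, p5=0, p6=1) → (p0=13, p1=3, p2=0, p3=0, p4=1, p5=0, p6=0)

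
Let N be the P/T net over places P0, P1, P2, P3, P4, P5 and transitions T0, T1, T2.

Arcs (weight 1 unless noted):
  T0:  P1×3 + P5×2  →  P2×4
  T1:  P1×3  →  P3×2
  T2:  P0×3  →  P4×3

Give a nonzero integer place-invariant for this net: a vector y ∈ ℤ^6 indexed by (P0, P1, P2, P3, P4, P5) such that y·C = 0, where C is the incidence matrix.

Incidence matrix C (rows=places, cols=transitions):
       T0   T1   T2
   P0   0    0   -3
   P1  -3   -3    0
   P2   4    0    0
   P3   0    2    0
   P4   0    0    3
   P5  -2    0    0

Candidate y = [0, 4, 3, 6, 0, 0]; check y·C column-wise:
  col T0: 4·-3 + 3·4 + 6·0 + 0·-2 = 0
  col T1: 4·-3 + 3·0 + 6·2 = 0
  col T2: 0·-3 + 4·0 + 3·0 + 6·0 + 0·3 = 0

y = (P0:0, P1:4, P2:3, P3:6, P4:0, P5:0)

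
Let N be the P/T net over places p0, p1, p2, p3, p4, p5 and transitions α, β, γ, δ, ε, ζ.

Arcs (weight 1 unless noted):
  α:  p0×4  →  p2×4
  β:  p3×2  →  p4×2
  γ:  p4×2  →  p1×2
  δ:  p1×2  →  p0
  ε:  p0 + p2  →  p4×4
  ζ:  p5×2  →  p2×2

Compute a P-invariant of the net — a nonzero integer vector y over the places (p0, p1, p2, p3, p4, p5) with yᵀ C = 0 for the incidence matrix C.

Incidence matrix C (rows=places, cols=transitions):
        α    β    γ    δ    ε    ζ
   p0  -4    0    0    1   -1    0
   p1   0    0    2   -2    0    0
   p2   4    0    0    0   -1    2
   p3   0   -2    0    0    0    0
   p4   0    2   -2    0    4    0
   p5   0    0    0    0    0   -2

Candidate y = [2, 1, 2, 1, 1, 2]; check y·C column-wise:
  col α: 2·-4 + 1·0 + 2·4 + 1·0 + 1·0 + 2·0 = 0
  col β: 2·0 + 1·0 + 2·0 + 1·-2 + 1·2 + 2·0 = 0
  col γ: 2·0 + 1·2 + 2·0 + 1·0 + 1·-2 + 2·0 = 0
  col δ: 2·1 + 1·-2 + 2·0 + 1·0 + 1·0 + 2·0 = 0
  col ε: 2·-1 + 1·0 + 2·-1 + 1·0 + 1·4 + 2·0 = 0
  col ζ: 2·0 + 1·0 + 2·2 + 1·0 + 1·0 + 2·-2 = 0

y = (p0:2, p1:1, p2:2, p3:1, p4:1, p5:2)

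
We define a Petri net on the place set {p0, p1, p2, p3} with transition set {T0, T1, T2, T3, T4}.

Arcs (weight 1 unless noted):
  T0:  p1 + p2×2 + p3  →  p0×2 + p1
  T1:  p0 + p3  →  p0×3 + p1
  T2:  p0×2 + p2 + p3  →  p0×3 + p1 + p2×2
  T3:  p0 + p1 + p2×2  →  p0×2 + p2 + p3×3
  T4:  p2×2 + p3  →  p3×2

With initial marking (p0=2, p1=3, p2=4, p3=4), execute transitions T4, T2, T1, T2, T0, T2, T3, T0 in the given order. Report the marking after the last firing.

(p0=12, p1=6, p2=0, p3=2)

step 1: fire T4:  (p0=2, p1=3, p2=4, p3=4) → (p0=2, p1=3, p2=2, p3=5)
step 2: fire T2:  (p0=2, p1=3, p2=2, p3=5) → (p0=3, p1=4, p2=3, p3=4)
step 3: fire T1:  (p0=3, p1=4, p2=3, p3=4) → (p0=5, p1=5, p2=3, p3=3)
step 4: fire T2:  (p0=5, p1=5, p2=3, p3=3) → (p0=6, p1=6, p2=4, p3=2)
step 5: fire T0:  (p0=6, p1=6, p2=4, p3=2) → (p0=8, p1=6, p2=2, p3=1)
step 6: fire T2:  (p0=8, p1=6, p2=2, p3=1) → (p0=9, p1=7, p2=3, p3=0)
step 7: fire T3:  (p0=9, p1=7, p2=3, p3=0) → (p0=10, p1=6, p2=2, p3=3)
step 8: fire T0:  (p0=10, p1=6, p2=2, p3=3) → (p0=12, p1=6, p2=0, p3=2)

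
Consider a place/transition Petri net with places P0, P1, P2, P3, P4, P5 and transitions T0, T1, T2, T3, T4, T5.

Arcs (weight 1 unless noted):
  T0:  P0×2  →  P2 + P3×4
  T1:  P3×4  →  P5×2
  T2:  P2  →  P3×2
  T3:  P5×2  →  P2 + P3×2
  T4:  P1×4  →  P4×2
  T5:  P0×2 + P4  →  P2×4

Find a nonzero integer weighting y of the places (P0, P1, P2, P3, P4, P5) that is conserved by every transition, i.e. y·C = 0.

Incidence matrix C (rows=places, cols=transitions):
       T0   T1   T2   T3   T4   T5
   P0  -2    0    0    0    0   -2
   P1   0    0    0    0   -4    0
   P2   1    0   -1    1    0    4
   P3   4   -4    2    2    0    0
   P4   0    0    0    0    2   -1
   P5   0    2    0   -2    0    0

Candidate y = [3, 1, 2, 1, 2, 2]; check y·C column-wise:
  col T0: 3·-2 + 1·0 + 2·1 + 1·4 + 2·0 + 2·0 = 0
  col T1: 3·0 + 1·0 + 2·0 + 1·-4 + 2·0 + 2·2 = 0
  col T2: 3·0 + 1·0 + 2·-1 + 1·2 + 2·0 + 2·0 = 0
  col T3: 3·0 + 1·0 + 2·1 + 1·2 + 2·0 + 2·-2 = 0
  col T4: 3·0 + 1·-4 + 2·0 + 1·0 + 2·2 + 2·0 = 0
  col T5: 3·-2 + 1·0 + 2·4 + 1·0 + 2·-1 + 2·0 = 0

y = (P0:3, P1:1, P2:2, P3:1, P4:2, P5:2)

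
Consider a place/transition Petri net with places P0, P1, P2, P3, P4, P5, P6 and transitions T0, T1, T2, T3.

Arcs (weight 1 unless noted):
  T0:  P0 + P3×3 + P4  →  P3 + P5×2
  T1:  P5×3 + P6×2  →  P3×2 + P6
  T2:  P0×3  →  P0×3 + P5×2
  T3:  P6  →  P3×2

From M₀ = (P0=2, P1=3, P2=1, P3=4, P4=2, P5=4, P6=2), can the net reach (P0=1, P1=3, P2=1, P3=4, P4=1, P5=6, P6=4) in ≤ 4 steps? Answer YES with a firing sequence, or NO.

NO — not reachable within 4 firings

depth 0: 1 marking
depth 1: 4 markings reached so far
depth 2: 8 markings reached so far
depth 3: 12 markings reached so far
depth 4: 14 markings reached so far
target is not among the 14 markings reachable within 4 steps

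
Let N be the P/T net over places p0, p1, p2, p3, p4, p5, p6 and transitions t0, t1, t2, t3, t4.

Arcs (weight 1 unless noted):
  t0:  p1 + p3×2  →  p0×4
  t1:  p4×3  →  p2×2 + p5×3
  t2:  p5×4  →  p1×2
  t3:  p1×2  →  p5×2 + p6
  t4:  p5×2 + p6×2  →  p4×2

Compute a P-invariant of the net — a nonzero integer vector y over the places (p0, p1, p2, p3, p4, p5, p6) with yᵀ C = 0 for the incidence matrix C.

y = (p0:1, p1:0, p2:0, p3:2, p4:0, p5:0, p6:0)

Incidence matrix C (rows=places, cols=transitions):
       t0   t1   t2   t3   t4
   p0   4    0    0    0    0
   p1  -1    0    2   -2    0
   p2   0    2    0    0    0
   p3  -2    0    0    0    0
   p4   0   -3    0    0    2
   p5   0    3   -4    2   -2
   p6   0    0    0    1   -2

Candidate y = [1, 0, 0, 2, 0, 0, 0]; check y·C column-wise:
  col t0: 1·4 + 0·-1 + 2·-2 = 0
  col t1: 1·0 + 0·2 + 2·0 + 0·-3 + 0·3 = 0
  col t2: 1·0 + 0·2 + 2·0 + 0·-4 = 0
  col t3: 1·0 + 0·-2 + 2·0 + 0·2 + 0·1 = 0
  col t4: 1·0 + 2·0 + 0·2 + 0·-2 + 0·-2 = 0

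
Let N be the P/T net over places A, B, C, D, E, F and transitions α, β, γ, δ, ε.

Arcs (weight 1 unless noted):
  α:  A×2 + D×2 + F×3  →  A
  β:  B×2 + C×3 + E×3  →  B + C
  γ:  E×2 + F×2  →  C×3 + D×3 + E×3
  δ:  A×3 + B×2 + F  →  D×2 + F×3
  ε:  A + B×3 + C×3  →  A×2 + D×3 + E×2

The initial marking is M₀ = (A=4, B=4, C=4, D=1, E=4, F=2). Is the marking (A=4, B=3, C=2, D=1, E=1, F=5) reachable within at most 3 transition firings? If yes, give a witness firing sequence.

NO — not reachable within 3 firings

depth 0: 1 marking
depth 1: 5 markings reached so far
depth 2: 9 markings reached so far
depth 3: 12 markings reached so far
target is not among the 12 markings reachable within 3 steps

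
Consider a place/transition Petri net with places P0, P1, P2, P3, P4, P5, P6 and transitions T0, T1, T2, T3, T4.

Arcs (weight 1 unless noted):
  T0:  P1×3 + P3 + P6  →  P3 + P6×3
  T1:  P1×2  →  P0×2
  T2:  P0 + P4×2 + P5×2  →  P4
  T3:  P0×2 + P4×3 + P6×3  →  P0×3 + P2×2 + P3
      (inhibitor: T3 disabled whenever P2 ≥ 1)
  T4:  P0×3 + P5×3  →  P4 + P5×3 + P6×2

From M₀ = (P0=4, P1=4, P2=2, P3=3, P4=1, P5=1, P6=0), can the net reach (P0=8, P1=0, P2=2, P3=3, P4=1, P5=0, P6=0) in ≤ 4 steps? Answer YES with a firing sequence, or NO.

depth 0: 1 marking
depth 1: 2 markings reached so far
depth 2: 3 markings reached so far
depth 3: 3 markings reached so far
(frontier empty at depth 3; search complete)
target is not among the 3 markings reachable within 4 steps

NO — not reachable within 4 firings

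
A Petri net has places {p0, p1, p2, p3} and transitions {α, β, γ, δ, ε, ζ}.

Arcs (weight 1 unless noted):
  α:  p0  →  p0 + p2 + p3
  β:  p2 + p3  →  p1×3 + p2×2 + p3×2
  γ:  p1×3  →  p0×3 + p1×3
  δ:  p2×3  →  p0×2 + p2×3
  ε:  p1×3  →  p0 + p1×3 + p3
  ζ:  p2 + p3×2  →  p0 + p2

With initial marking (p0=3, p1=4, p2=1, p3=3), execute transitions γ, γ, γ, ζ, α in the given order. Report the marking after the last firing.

(p0=13, p1=4, p2=2, p3=2)

step 1: fire γ:  (p0=3, p1=4, p2=1, p3=3) → (p0=6, p1=4, p2=1, p3=3)
step 2: fire γ:  (p0=6, p1=4, p2=1, p3=3) → (p0=9, p1=4, p2=1, p3=3)
step 3: fire γ:  (p0=9, p1=4, p2=1, p3=3) → (p0=12, p1=4, p2=1, p3=3)
step 4: fire ζ:  (p0=12, p1=4, p2=1, p3=3) → (p0=13, p1=4, p2=1, p3=1)
step 5: fire α:  (p0=13, p1=4, p2=1, p3=1) → (p0=13, p1=4, p2=2, p3=2)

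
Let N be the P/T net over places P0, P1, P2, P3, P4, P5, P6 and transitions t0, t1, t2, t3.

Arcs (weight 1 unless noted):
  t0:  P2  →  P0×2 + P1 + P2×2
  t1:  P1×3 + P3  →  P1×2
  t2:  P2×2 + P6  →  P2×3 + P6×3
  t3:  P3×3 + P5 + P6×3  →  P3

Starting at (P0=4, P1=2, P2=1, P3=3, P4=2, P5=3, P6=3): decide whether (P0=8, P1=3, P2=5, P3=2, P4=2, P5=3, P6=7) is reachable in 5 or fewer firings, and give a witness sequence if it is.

step 1: fire t0:  (P0=4, P1=2, P2=1, P3=3, P4=2, P5=3, P6=3) → (P0=6, P1=3, P2=2, P3=3, P4=2, P5=3, P6=3)
step 2: fire t0:  (P0=6, P1=3, P2=2, P3=3, P4=2, P5=3, P6=3) → (P0=8, P1=4, P2=3, P3=3, P4=2, P5=3, P6=3)
step 3: fire t1:  (P0=8, P1=4, P2=3, P3=3, P4=2, P5=3, P6=3) → (P0=8, P1=3, P2=3, P3=2, P4=2, P5=3, P6=3)
step 4: fire t2:  (P0=8, P1=3, P2=3, P3=2, P4=2, P5=3, P6=3) → (P0=8, P1=3, P2=4, P3=2, P4=2, P5=3, P6=5)
step 5: fire t2:  (P0=8, P1=3, P2=4, P3=2, P4=2, P5=3, P6=5) → (P0=8, P1=3, P2=5, P3=2, P4=2, P5=3, P6=7)

YES — reachable via ⟨t0, t0, t1, t2, t2⟩ (5 firings)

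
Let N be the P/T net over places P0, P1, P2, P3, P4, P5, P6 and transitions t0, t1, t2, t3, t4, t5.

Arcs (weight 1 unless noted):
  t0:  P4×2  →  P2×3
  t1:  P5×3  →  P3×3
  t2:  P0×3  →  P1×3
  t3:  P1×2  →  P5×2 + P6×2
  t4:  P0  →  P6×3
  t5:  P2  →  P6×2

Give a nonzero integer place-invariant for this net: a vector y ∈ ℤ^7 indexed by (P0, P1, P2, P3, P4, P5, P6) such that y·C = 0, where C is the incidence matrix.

y = (P0:3, P1:3, P2:2, P3:2, P4:3, P5:2, P6:1)

Incidence matrix C (rows=places, cols=transitions):
       t0   t1   t2   t3   t4   t5
   P0   0    0   -3    0   -1    0
   P1   0    0    3   -2    0    0
   P2   3    0    0    0    0   -1
   P3   0    3    0    0    0    0
   P4  -2    0    0    0    0    0
   P5   0   -3    0    2    0    0
   P6   0    0    0    2    3    2

Candidate y = [3, 3, 2, 2, 3, 2, 1]; check y·C column-wise:
  col t0: 3·0 + 3·0 + 2·3 + 2·0 + 3·-2 + 2·0 + 1·0 = 0
  col t1: 3·0 + 3·0 + 2·0 + 2·3 + 3·0 + 2·-3 + 1·0 = 0
  col t2: 3·-3 + 3·3 + 2·0 + 2·0 + 3·0 + 2·0 + 1·0 = 0
  col t3: 3·0 + 3·-2 + 2·0 + 2·0 + 3·0 + 2·2 + 1·2 = 0
  col t4: 3·-1 + 3·0 + 2·0 + 2·0 + 3·0 + 2·0 + 1·3 = 0
  col t5: 3·0 + 3·0 + 2·-1 + 2·0 + 3·0 + 2·0 + 1·2 = 0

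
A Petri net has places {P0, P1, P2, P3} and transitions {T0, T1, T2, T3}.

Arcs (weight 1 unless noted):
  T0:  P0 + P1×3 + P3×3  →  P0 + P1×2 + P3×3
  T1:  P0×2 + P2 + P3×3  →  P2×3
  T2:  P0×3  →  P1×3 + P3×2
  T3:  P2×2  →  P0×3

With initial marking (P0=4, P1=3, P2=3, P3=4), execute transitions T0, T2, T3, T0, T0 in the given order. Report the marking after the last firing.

step 1: fire T0:  (P0=4, P1=3, P2=3, P3=4) → (P0=4, P1=2, P2=3, P3=4)
step 2: fire T2:  (P0=4, P1=2, P2=3, P3=4) → (P0=1, P1=5, P2=3, P3=6)
step 3: fire T3:  (P0=1, P1=5, P2=3, P3=6) → (P0=4, P1=5, P2=1, P3=6)
step 4: fire T0:  (P0=4, P1=5, P2=1, P3=6) → (P0=4, P1=4, P2=1, P3=6)
step 5: fire T0:  (P0=4, P1=4, P2=1, P3=6) → (P0=4, P1=3, P2=1, P3=6)

(P0=4, P1=3, P2=1, P3=6)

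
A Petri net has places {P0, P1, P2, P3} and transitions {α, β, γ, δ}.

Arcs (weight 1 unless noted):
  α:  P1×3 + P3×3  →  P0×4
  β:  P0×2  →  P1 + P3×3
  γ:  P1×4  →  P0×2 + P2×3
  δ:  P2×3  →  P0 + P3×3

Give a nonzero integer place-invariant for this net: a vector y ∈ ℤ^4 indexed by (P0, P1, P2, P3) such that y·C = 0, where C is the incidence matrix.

Incidence matrix C (rows=places, cols=transitions):
        α    β    γ    δ
   P0   4   -2    2    1
   P1  -3    1   -4    0
   P2   0    0    3   -3
   P3  -3    3    0    3

Candidate y = [3, 3, 2, 1]; check y·C column-wise:
  col α: 3·4 + 3·-3 + 2·0 + 1·-3 = 0
  col β: 3·-2 + 3·1 + 2·0 + 1·3 = 0
  col γ: 3·2 + 3·-4 + 2·3 + 1·0 = 0
  col δ: 3·1 + 3·0 + 2·-3 + 1·3 = 0

y = (P0:3, P1:3, P2:2, P3:1)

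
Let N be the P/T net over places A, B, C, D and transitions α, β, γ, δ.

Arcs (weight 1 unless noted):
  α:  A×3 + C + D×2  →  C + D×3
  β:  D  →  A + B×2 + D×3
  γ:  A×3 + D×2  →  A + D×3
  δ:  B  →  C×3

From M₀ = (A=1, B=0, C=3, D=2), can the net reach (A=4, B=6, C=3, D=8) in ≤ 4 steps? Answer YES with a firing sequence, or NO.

step 1: fire β:  (A=1, B=0, C=3, D=2) → (A=2, B=2, C=3, D=4)
step 2: fire β:  (A=2, B=2, C=3, D=4) → (A=3, B=4, C=3, D=6)
step 3: fire β:  (A=3, B=4, C=3, D=6) → (A=4, B=6, C=3, D=8)

YES — reachable via ⟨β, β, β⟩ (3 firings)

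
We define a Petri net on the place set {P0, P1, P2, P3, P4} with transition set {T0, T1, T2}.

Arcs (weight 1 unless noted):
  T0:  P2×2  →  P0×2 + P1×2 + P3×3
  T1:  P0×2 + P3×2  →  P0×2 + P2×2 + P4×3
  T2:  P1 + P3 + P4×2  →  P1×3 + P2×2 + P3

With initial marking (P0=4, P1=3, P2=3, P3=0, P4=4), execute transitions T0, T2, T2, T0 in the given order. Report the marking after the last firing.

(P0=8, P1=11, P2=3, P3=6, P4=0)

step 1: fire T0:  (P0=4, P1=3, P2=3, P3=0, P4=4) → (P0=6, P1=5, P2=1, P3=3, P4=4)
step 2: fire T2:  (P0=6, P1=5, P2=1, P3=3, P4=4) → (P0=6, P1=7, P2=3, P3=3, P4=2)
step 3: fire T2:  (P0=6, P1=7, P2=3, P3=3, P4=2) → (P0=6, P1=9, P2=5, P3=3, P4=0)
step 4: fire T0:  (P0=6, P1=9, P2=5, P3=3, P4=0) → (P0=8, P1=11, P2=3, P3=6, P4=0)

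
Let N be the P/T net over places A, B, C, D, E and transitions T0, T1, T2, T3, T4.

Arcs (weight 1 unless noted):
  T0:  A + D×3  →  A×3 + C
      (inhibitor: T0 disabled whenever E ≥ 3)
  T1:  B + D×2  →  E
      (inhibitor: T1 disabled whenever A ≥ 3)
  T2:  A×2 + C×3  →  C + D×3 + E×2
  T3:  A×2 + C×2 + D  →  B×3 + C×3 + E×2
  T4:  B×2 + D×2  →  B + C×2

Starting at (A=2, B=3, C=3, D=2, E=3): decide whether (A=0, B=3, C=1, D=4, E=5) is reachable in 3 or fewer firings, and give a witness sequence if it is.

depth 0: 1 marking
depth 1: 5 markings reached so far
depth 2: 7 markings reached so far
depth 3: 10 markings reached so far
target is not among the 10 markings reachable within 3 steps

NO — not reachable within 3 firings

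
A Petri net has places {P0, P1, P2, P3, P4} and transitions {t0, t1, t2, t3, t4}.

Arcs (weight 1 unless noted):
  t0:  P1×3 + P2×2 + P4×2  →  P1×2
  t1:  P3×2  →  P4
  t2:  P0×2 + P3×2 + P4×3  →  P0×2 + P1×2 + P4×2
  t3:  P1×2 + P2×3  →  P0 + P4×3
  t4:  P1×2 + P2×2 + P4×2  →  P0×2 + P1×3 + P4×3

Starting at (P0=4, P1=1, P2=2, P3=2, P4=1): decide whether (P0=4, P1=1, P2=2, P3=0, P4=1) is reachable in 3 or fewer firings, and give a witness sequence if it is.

NO — not reachable within 3 firings

depth 0: 1 marking
depth 1: 2 markings reached so far
depth 2: 2 markings reached so far
(frontier empty at depth 2; search complete)
target is not among the 2 markings reachable within 3 steps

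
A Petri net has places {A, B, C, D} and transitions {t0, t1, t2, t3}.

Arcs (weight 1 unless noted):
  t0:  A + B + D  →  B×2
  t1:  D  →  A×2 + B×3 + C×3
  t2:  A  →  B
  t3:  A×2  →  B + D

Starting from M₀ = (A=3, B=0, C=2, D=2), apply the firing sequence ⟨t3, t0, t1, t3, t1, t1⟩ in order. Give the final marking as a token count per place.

step 1: fire t3:  (A=3, B=0, C=2, D=2) → (A=1, B=1, C=2, D=3)
step 2: fire t0:  (A=1, B=1, C=2, D=3) → (A=0, B=2, C=2, D=2)
step 3: fire t1:  (A=0, B=2, C=2, D=2) → (A=2, B=5, C=5, D=1)
step 4: fire t3:  (A=2, B=5, C=5, D=1) → (A=0, B=6, C=5, D=2)
step 5: fire t1:  (A=0, B=6, C=5, D=2) → (A=2, B=9, C=8, D=1)
step 6: fire t1:  (A=2, B=9, C=8, D=1) → (A=4, B=12, C=11, D=0)

(A=4, B=12, C=11, D=0)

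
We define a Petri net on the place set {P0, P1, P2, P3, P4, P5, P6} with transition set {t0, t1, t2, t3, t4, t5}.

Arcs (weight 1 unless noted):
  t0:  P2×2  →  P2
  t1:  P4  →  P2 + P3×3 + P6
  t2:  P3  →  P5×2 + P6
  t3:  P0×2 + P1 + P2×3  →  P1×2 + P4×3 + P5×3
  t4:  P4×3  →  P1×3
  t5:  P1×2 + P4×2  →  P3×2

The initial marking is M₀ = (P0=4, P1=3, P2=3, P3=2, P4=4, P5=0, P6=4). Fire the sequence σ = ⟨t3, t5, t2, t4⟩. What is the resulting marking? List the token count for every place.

(P0=2, P1=5, P2=0, P3=3, P4=2, P5=5, P6=5)

step 1: fire t3:  (P0=4, P1=3, P2=3, P3=2, P4=4, P5=0, P6=4) → (P0=2, P1=4, P2=0, P3=2, P4=7, P5=3, P6=4)
step 2: fire t5:  (P0=2, P1=4, P2=0, P3=2, P4=7, P5=3, P6=4) → (P0=2, P1=2, P2=0, P3=4, P4=5, P5=3, P6=4)
step 3: fire t2:  (P0=2, P1=2, P2=0, P3=4, P4=5, P5=3, P6=4) → (P0=2, P1=2, P2=0, P3=3, P4=5, P5=5, P6=5)
step 4: fire t4:  (P0=2, P1=2, P2=0, P3=3, P4=5, P5=5, P6=5) → (P0=2, P1=5, P2=0, P3=3, P4=2, P5=5, P6=5)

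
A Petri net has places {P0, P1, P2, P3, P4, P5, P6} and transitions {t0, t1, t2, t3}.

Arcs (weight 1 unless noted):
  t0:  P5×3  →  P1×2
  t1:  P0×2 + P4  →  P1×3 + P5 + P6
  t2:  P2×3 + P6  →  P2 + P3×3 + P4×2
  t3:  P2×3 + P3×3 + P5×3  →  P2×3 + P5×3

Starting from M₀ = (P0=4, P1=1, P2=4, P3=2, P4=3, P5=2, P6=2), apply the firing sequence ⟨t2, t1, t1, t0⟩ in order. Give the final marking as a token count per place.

step 1: fire t2:  (P0=4, P1=1, P2=4, P3=2, P4=3, P5=2, P6=2) → (P0=4, P1=1, P2=2, P3=5, P4=5, P5=2, P6=1)
step 2: fire t1:  (P0=4, P1=1, P2=2, P3=5, P4=5, P5=2, P6=1) → (P0=2, P1=4, P2=2, P3=5, P4=4, P5=3, P6=2)
step 3: fire t1:  (P0=2, P1=4, P2=2, P3=5, P4=4, P5=3, P6=2) → (P0=0, P1=7, P2=2, P3=5, P4=3, P5=4, P6=3)
step 4: fire t0:  (P0=0, P1=7, P2=2, P3=5, P4=3, P5=4, P6=3) → (P0=0, P1=9, P2=2, P3=5, P4=3, P5=1, P6=3)

(P0=0, P1=9, P2=2, P3=5, P4=3, P5=1, P6=3)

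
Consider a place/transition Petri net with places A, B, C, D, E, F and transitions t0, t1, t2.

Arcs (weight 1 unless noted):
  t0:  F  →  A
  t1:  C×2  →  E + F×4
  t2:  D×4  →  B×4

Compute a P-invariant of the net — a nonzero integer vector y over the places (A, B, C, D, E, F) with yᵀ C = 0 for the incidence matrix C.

Incidence matrix C (rows=places, cols=transitions):
       t0   t1   t2
    A   1    0    0
    B   0    0    4
    C   0   -2    0
    D   0    0   -4
    E   0    1    0
    F  -1    4    0

Candidate y = [0, 1, 0, 1, 0, 0]; check y·C column-wise:
  col t0: 0·1 + 1·0 + 1·0 + 0·-1 = 0
  col t1: 1·0 + 0·-2 + 1·0 + 0·1 + 0·4 = 0
  col t2: 1·4 + 1·-4 = 0

y = (A:0, B:1, C:0, D:1, E:0, F:0)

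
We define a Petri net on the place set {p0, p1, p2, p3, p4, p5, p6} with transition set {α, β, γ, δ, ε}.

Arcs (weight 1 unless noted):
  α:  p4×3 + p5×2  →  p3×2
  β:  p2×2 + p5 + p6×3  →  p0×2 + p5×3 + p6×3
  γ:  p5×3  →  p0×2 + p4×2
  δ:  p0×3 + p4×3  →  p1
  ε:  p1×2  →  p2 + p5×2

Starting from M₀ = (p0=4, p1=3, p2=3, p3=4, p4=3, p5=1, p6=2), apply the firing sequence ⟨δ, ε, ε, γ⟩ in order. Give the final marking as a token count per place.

step 1: fire δ:  (p0=4, p1=3, p2=3, p3=4, p4=3, p5=1, p6=2) → (p0=1, p1=4, p2=3, p3=4, p4=0, p5=1, p6=2)
step 2: fire ε:  (p0=1, p1=4, p2=3, p3=4, p4=0, p5=1, p6=2) → (p0=1, p1=2, p2=4, p3=4, p4=0, p5=3, p6=2)
step 3: fire ε:  (p0=1, p1=2, p2=4, p3=4, p4=0, p5=3, p6=2) → (p0=1, p1=0, p2=5, p3=4, p4=0, p5=5, p6=2)
step 4: fire γ:  (p0=1, p1=0, p2=5, p3=4, p4=0, p5=5, p6=2) → (p0=3, p1=0, p2=5, p3=4, p4=2, p5=2, p6=2)

(p0=3, p1=0, p2=5, p3=4, p4=2, p5=2, p6=2)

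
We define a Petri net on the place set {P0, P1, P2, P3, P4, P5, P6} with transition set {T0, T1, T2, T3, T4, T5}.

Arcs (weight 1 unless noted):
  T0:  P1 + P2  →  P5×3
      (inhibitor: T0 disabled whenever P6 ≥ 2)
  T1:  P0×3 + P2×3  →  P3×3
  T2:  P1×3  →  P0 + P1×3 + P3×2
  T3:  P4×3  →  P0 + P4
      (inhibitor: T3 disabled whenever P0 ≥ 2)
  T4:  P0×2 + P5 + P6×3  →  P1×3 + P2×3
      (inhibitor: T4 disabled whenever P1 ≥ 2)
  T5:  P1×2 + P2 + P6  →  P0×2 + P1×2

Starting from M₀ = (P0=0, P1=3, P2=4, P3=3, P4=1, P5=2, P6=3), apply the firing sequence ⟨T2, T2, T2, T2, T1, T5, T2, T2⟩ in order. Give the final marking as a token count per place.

step 1: fire T2:  (P0=0, P1=3, P2=4, P3=3, P4=1, P5=2, P6=3) → (P0=1, P1=3, P2=4, P3=5, P4=1, P5=2, P6=3)
step 2: fire T2:  (P0=1, P1=3, P2=4, P3=5, P4=1, P5=2, P6=3) → (P0=2, P1=3, P2=4, P3=7, P4=1, P5=2, P6=3)
step 3: fire T2:  (P0=2, P1=3, P2=4, P3=7, P4=1, P5=2, P6=3) → (P0=3, P1=3, P2=4, P3=9, P4=1, P5=2, P6=3)
step 4: fire T2:  (P0=3, P1=3, P2=4, P3=9, P4=1, P5=2, P6=3) → (P0=4, P1=3, P2=4, P3=11, P4=1, P5=2, P6=3)
step 5: fire T1:  (P0=4, P1=3, P2=4, P3=11, P4=1, P5=2, P6=3) → (P0=1, P1=3, P2=1, P3=14, P4=1, P5=2, P6=3)
step 6: fire T5:  (P0=1, P1=3, P2=1, P3=14, P4=1, P5=2, P6=3) → (P0=3, P1=3, P2=0, P3=14, P4=1, P5=2, P6=2)
step 7: fire T2:  (P0=3, P1=3, P2=0, P3=14, P4=1, P5=2, P6=2) → (P0=4, P1=3, P2=0, P3=16, P4=1, P5=2, P6=2)
step 8: fire T2:  (P0=4, P1=3, P2=0, P3=16, P4=1, P5=2, P6=2) → (P0=5, P1=3, P2=0, P3=18, P4=1, P5=2, P6=2)

(P0=5, P1=3, P2=0, P3=18, P4=1, P5=2, P6=2)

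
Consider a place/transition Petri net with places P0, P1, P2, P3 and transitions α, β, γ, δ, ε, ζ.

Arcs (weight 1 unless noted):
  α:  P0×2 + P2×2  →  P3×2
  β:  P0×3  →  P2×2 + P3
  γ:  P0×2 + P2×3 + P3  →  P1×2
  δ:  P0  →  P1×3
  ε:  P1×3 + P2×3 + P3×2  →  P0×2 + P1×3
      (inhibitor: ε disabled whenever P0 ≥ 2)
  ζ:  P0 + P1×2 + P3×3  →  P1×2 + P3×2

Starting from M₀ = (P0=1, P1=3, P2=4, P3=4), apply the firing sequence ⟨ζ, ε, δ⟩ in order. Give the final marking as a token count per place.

(P0=1, P1=6, P2=1, P3=1)

step 1: fire ζ:  (P0=1, P1=3, P2=4, P3=4) → (P0=0, P1=3, P2=4, P3=3)
step 2: fire ε:  (P0=0, P1=3, P2=4, P3=3) → (P0=2, P1=3, P2=1, P3=1)
step 3: fire δ:  (P0=2, P1=3, P2=1, P3=1) → (P0=1, P1=6, P2=1, P3=1)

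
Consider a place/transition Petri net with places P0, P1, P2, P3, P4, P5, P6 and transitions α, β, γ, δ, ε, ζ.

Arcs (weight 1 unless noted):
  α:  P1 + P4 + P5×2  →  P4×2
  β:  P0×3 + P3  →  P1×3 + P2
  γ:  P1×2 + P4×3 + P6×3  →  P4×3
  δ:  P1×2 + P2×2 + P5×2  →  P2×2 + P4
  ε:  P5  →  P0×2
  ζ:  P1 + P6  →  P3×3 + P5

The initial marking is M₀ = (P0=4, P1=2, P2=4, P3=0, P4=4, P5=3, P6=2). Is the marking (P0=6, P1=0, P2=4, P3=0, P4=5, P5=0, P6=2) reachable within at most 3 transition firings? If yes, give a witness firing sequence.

YES — reachable via ⟨δ, ε⟩ (2 firings)

step 1: fire δ:  (P0=4, P1=2, P2=4, P3=0, P4=4, P5=3, P6=2) → (P0=4, P1=0, P2=4, P3=0, P4=5, P5=1, P6=2)
step 2: fire ε:  (P0=4, P1=0, P2=4, P3=0, P4=5, P5=1, P6=2) → (P0=6, P1=0, P2=4, P3=0, P4=5, P5=0, P6=2)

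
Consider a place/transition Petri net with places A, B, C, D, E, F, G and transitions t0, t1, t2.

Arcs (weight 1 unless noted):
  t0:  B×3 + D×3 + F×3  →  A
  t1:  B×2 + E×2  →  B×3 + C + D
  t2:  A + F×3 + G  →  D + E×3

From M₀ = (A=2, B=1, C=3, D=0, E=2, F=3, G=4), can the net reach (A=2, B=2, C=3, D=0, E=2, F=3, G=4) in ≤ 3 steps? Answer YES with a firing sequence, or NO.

depth 0: 1 marking
depth 1: 2 markings reached so far
depth 2: 2 markings reached so far
(frontier empty at depth 2; search complete)
target is not among the 2 markings reachable within 3 steps

NO — not reachable within 3 firings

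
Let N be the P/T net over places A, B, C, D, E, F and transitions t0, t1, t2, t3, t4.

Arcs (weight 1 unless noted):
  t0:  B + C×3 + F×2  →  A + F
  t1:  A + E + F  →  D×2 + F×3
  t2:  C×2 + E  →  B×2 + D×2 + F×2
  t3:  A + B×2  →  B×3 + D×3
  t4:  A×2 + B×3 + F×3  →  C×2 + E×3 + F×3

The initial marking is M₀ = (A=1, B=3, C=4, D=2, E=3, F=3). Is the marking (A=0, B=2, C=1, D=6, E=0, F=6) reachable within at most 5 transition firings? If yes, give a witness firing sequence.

depth 0: 1 marking
depth 1: 5 markings reached so far
depth 2: 10 markings reached so far
depth 3: 15 markings reached so far
depth 4: 15 markings reached so far
(frontier empty at depth 4; search complete)
target is not among the 15 markings reachable within 5 steps

NO — not reachable within 5 firings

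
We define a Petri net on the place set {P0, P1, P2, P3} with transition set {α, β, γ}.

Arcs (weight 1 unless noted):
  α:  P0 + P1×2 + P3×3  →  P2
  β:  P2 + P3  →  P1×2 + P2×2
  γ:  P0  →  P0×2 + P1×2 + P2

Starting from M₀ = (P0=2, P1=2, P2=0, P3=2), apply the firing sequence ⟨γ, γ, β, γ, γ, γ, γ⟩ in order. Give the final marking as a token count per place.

(P0=8, P1=16, P2=7, P3=1)

step 1: fire γ:  (P0=2, P1=2, P2=0, P3=2) → (P0=3, P1=4, P2=1, P3=2)
step 2: fire γ:  (P0=3, P1=4, P2=1, P3=2) → (P0=4, P1=6, P2=2, P3=2)
step 3: fire β:  (P0=4, P1=6, P2=2, P3=2) → (P0=4, P1=8, P2=3, P3=1)
step 4: fire γ:  (P0=4, P1=8, P2=3, P3=1) → (P0=5, P1=10, P2=4, P3=1)
step 5: fire γ:  (P0=5, P1=10, P2=4, P3=1) → (P0=6, P1=12, P2=5, P3=1)
step 6: fire γ:  (P0=6, P1=12, P2=5, P3=1) → (P0=7, P1=14, P2=6, P3=1)
step 7: fire γ:  (P0=7, P1=14, P2=6, P3=1) → (P0=8, P1=16, P2=7, P3=1)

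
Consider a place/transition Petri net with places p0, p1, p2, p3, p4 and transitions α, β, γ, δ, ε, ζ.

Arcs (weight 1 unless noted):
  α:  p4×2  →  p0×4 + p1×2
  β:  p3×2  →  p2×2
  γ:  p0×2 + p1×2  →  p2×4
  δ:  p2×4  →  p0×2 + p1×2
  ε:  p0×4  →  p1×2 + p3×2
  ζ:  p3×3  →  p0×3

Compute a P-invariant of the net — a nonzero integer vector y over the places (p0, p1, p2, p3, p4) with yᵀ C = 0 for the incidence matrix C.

y = (p0:1, p1:1, p2:1, p3:1, p4:3)

Incidence matrix C (rows=places, cols=transitions):
        α    β    γ    δ    ε    ζ
   p0   4    0   -2    2   -4    3
   p1   2    0   -2    2    2    0
   p2   0    2    4   -4    0    0
   p3   0   -2    0    0    2   -3
   p4  -2    0    0    0    0    0

Candidate y = [1, 1, 1, 1, 3]; check y·C column-wise:
  col α: 1·4 + 1·2 + 1·0 + 1·0 + 3·-2 = 0
  col β: 1·0 + 1·0 + 1·2 + 1·-2 + 3·0 = 0
  col γ: 1·-2 + 1·-2 + 1·4 + 1·0 + 3·0 = 0
  col δ: 1·2 + 1·2 + 1·-4 + 1·0 + 3·0 = 0
  col ε: 1·-4 + 1·2 + 1·0 + 1·2 + 3·0 = 0
  col ζ: 1·3 + 1·0 + 1·0 + 1·-3 + 3·0 = 0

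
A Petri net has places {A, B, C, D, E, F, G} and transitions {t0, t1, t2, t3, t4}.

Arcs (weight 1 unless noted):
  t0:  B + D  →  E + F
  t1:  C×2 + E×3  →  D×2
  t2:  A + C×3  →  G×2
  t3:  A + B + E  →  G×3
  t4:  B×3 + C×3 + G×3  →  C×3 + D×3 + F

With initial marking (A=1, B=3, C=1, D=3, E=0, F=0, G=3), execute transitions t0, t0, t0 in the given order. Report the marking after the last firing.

(A=1, B=0, C=1, D=0, E=3, F=3, G=3)

step 1: fire t0:  (A=1, B=3, C=1, D=3, E=0, F=0, G=3) → (A=1, B=2, C=1, D=2, E=1, F=1, G=3)
step 2: fire t0:  (A=1, B=2, C=1, D=2, E=1, F=1, G=3) → (A=1, B=1, C=1, D=1, E=2, F=2, G=3)
step 3: fire t0:  (A=1, B=1, C=1, D=1, E=2, F=2, G=3) → (A=1, B=0, C=1, D=0, E=3, F=3, G=3)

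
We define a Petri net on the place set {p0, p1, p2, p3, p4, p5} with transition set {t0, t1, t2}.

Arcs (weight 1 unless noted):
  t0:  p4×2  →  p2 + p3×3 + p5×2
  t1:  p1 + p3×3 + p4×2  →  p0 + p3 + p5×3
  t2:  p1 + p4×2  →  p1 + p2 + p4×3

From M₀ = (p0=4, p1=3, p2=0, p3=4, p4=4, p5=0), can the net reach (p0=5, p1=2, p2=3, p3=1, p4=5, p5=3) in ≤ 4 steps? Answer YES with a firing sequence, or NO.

depth 0: 1 marking
depth 1: 4 markings reached so far
depth 2: 9 markings reached so far
depth 3: 14 markings reached so far
depth 4: 19 markings reached so far
target is not among the 19 markings reachable within 4 steps

NO — not reachable within 4 firings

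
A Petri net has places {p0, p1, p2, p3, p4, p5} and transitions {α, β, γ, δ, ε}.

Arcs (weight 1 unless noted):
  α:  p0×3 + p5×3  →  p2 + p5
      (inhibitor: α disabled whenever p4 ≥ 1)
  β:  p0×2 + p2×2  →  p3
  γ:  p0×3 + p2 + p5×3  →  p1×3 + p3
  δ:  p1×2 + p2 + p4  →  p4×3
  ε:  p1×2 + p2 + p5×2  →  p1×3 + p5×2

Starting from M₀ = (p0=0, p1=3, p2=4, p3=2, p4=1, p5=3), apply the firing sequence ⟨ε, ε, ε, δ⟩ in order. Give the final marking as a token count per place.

step 1: fire ε:  (p0=0, p1=3, p2=4, p3=2, p4=1, p5=3) → (p0=0, p1=4, p2=3, p3=2, p4=1, p5=3)
step 2: fire ε:  (p0=0, p1=4, p2=3, p3=2, p4=1, p5=3) → (p0=0, p1=5, p2=2, p3=2, p4=1, p5=3)
step 3: fire ε:  (p0=0, p1=5, p2=2, p3=2, p4=1, p5=3) → (p0=0, p1=6, p2=1, p3=2, p4=1, p5=3)
step 4: fire δ:  (p0=0, p1=6, p2=1, p3=2, p4=1, p5=3) → (p0=0, p1=4, p2=0, p3=2, p4=3, p5=3)

(p0=0, p1=4, p2=0, p3=2, p4=3, p5=3)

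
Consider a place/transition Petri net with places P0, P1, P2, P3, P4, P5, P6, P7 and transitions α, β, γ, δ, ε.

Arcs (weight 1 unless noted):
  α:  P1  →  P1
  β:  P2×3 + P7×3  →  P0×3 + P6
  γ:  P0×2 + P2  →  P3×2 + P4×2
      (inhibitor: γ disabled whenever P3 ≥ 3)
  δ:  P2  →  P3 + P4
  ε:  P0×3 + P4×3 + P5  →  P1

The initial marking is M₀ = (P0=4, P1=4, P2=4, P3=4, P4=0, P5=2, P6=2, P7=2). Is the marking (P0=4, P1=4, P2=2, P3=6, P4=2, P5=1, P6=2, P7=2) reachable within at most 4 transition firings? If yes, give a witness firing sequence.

NO — not reachable within 4 firings

depth 0: 1 marking
depth 1: 2 markings reached so far
depth 2: 3 markings reached so far
depth 3: 4 markings reached so far
depth 4: 6 markings reached so far
target is not among the 6 markings reachable within 4 steps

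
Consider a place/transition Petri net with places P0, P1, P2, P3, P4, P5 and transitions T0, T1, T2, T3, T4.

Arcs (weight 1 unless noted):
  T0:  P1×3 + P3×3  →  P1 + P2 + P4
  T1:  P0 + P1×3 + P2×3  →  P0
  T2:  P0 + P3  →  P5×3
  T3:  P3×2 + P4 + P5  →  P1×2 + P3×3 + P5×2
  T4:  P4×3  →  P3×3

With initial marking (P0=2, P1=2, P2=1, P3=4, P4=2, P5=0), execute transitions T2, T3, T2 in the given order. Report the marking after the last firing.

(P0=0, P1=4, P2=1, P3=3, P4=1, P5=7)

step 1: fire T2:  (P0=2, P1=2, P2=1, P3=4, P4=2, P5=0) → (P0=1, P1=2, P2=1, P3=3, P4=2, P5=3)
step 2: fire T3:  (P0=1, P1=2, P2=1, P3=3, P4=2, P5=3) → (P0=1, P1=4, P2=1, P3=4, P4=1, P5=4)
step 3: fire T2:  (P0=1, P1=4, P2=1, P3=4, P4=1, P5=4) → (P0=0, P1=4, P2=1, P3=3, P4=1, P5=7)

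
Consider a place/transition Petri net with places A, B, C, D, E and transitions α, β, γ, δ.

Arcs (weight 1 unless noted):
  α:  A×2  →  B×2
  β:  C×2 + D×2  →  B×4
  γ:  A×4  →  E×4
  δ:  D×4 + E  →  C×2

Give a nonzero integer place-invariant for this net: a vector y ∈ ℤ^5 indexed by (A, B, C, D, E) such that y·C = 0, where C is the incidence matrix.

y = (A:2, B:2, C:3, D:1, E:2)

Incidence matrix C (rows=places, cols=transitions):
        α    β    γ    δ
    A  -2    0   -4    0
    B   2    4    0    0
    C   0   -2    0    2
    D   0   -2    0   -4
    E   0    0    4   -1

Candidate y = [2, 2, 3, 1, 2]; check y·C column-wise:
  col α: 2·-2 + 2·2 + 3·0 + 1·0 + 2·0 = 0
  col β: 2·0 + 2·4 + 3·-2 + 1·-2 + 2·0 = 0
  col γ: 2·-4 + 2·0 + 3·0 + 1·0 + 2·4 = 0
  col δ: 2·0 + 2·0 + 3·2 + 1·-4 + 2·-1 = 0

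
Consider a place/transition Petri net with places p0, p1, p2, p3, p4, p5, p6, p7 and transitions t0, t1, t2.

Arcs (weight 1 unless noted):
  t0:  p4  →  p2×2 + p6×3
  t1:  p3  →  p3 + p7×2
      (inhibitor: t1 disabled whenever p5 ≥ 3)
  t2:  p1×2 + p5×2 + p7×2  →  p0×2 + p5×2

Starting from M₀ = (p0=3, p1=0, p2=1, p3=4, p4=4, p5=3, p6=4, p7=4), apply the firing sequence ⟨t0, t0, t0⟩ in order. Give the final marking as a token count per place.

(p0=3, p1=0, p2=7, p3=4, p4=1, p5=3, p6=13, p7=4)

step 1: fire t0:  (p0=3, p1=0, p2=1, p3=4, p4=4, p5=3, p6=4, p7=4) → (p0=3, p1=0, p2=3, p3=4, p4=3, p5=3, p6=7, p7=4)
step 2: fire t0:  (p0=3, p1=0, p2=3, p3=4, p4=3, p5=3, p6=7, p7=4) → (p0=3, p1=0, p2=5, p3=4, p4=2, p5=3, p6=10, p7=4)
step 3: fire t0:  (p0=3, p1=0, p2=5, p3=4, p4=2, p5=3, p6=10, p7=4) → (p0=3, p1=0, p2=7, p3=4, p4=1, p5=3, p6=13, p7=4)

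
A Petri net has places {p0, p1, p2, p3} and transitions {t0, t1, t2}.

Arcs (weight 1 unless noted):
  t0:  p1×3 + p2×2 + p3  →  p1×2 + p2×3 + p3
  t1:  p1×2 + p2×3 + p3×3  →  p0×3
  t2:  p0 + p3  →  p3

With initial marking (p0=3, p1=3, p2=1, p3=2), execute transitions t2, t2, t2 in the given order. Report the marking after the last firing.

step 1: fire t2:  (p0=3, p1=3, p2=1, p3=2) → (p0=2, p1=3, p2=1, p3=2)
step 2: fire t2:  (p0=2, p1=3, p2=1, p3=2) → (p0=1, p1=3, p2=1, p3=2)
step 3: fire t2:  (p0=1, p1=3, p2=1, p3=2) → (p0=0, p1=3, p2=1, p3=2)

(p0=0, p1=3, p2=1, p3=2)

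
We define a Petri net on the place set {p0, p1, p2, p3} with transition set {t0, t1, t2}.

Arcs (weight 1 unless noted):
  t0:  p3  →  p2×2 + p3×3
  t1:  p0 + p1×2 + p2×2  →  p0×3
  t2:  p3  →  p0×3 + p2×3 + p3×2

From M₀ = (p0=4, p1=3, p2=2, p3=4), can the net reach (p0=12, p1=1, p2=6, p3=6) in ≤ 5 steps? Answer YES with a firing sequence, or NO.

YES — reachable via ⟨t1, t2, t2⟩ (3 firings)

step 1: fire t1:  (p0=4, p1=3, p2=2, p3=4) → (p0=6, p1=1, p2=0, p3=4)
step 2: fire t2:  (p0=6, p1=1, p2=0, p3=4) → (p0=9, p1=1, p2=3, p3=5)
step 3: fire t2:  (p0=9, p1=1, p2=3, p3=5) → (p0=12, p1=1, p2=6, p3=6)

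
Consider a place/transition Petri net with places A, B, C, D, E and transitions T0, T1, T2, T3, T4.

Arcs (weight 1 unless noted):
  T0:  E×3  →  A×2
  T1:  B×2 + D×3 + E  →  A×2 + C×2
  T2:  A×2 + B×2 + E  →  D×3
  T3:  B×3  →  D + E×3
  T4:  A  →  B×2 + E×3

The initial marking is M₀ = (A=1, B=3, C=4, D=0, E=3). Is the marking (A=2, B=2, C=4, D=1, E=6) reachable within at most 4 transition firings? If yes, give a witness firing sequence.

step 1: fire T0:  (A=1, B=3, C=4, D=0, E=3) → (A=3, B=3, C=4, D=0, E=0)
step 2: fire T3:  (A=3, B=3, C=4, D=0, E=0) → (A=3, B=0, C=4, D=1, E=3)
step 3: fire T4:  (A=3, B=0, C=4, D=1, E=3) → (A=2, B=2, C=4, D=1, E=6)

YES — reachable via ⟨T0, T3, T4⟩ (3 firings)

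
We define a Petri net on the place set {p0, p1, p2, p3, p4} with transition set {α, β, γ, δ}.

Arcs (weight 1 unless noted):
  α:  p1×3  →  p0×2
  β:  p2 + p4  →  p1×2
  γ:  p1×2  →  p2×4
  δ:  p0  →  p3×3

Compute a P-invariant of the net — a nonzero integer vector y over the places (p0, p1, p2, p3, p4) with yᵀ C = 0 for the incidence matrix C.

Incidence matrix C (rows=places, cols=transitions):
        α    β    γ    δ
   p0   2    0    0   -1
   p1  -3    2   -2    0
   p2   0   -1    4    0
   p3   0    0    0    3
   p4   0   -1    0    0

Candidate y = [3, 2, 1, 1, 3]; check y·C column-wise:
  col α: 3·2 + 2·-3 + 1·0 + 1·0 + 3·0 = 0
  col β: 3·0 + 2·2 + 1·-1 + 1·0 + 3·-1 = 0
  col γ: 3·0 + 2·-2 + 1·4 + 1·0 + 3·0 = 0
  col δ: 3·-1 + 2·0 + 1·0 + 1·3 + 3·0 = 0

y = (p0:3, p1:2, p2:1, p3:1, p4:3)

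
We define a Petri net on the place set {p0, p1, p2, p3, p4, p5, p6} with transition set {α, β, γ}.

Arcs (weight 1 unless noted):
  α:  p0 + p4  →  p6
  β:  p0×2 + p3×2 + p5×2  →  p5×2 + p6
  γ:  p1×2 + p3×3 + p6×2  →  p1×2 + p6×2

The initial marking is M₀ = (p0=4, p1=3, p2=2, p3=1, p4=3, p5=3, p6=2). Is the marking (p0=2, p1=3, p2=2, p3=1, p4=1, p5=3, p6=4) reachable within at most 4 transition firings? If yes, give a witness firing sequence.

step 1: fire α:  (p0=4, p1=3, p2=2, p3=1, p4=3, p5=3, p6=2) → (p0=3, p1=3, p2=2, p3=1, p4=2, p5=3, p6=3)
step 2: fire α:  (p0=3, p1=3, p2=2, p3=1, p4=2, p5=3, p6=3) → (p0=2, p1=3, p2=2, p3=1, p4=1, p5=3, p6=4)

YES — reachable via ⟨α, α⟩ (2 firings)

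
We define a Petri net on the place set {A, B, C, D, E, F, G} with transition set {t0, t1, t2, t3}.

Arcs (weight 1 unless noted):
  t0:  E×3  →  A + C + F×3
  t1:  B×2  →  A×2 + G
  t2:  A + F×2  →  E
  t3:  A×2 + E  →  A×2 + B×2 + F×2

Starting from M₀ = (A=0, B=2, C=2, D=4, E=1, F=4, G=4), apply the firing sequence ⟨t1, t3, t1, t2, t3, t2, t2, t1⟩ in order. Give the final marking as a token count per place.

(A=3, B=0, C=2, D=4, E=2, F=2, G=7)

step 1: fire t1:  (A=0, B=2, C=2, D=4, E=1, F=4, G=4) → (A=2, B=0, C=2, D=4, E=1, F=4, G=5)
step 2: fire t3:  (A=2, B=0, C=2, D=4, E=1, F=4, G=5) → (A=2, B=2, C=2, D=4, E=0, F=6, G=5)
step 3: fire t1:  (A=2, B=2, C=2, D=4, E=0, F=6, G=5) → (A=4, B=0, C=2, D=4, E=0, F=6, G=6)
step 4: fire t2:  (A=4, B=0, C=2, D=4, E=0, F=6, G=6) → (A=3, B=0, C=2, D=4, E=1, F=4, G=6)
step 5: fire t3:  (A=3, B=0, C=2, D=4, E=1, F=4, G=6) → (A=3, B=2, C=2, D=4, E=0, F=6, G=6)
step 6: fire t2:  (A=3, B=2, C=2, D=4, E=0, F=6, G=6) → (A=2, B=2, C=2, D=4, E=1, F=4, G=6)
step 7: fire t2:  (A=2, B=2, C=2, D=4, E=1, F=4, G=6) → (A=1, B=2, C=2, D=4, E=2, F=2, G=6)
step 8: fire t1:  (A=1, B=2, C=2, D=4, E=2, F=2, G=6) → (A=3, B=0, C=2, D=4, E=2, F=2, G=7)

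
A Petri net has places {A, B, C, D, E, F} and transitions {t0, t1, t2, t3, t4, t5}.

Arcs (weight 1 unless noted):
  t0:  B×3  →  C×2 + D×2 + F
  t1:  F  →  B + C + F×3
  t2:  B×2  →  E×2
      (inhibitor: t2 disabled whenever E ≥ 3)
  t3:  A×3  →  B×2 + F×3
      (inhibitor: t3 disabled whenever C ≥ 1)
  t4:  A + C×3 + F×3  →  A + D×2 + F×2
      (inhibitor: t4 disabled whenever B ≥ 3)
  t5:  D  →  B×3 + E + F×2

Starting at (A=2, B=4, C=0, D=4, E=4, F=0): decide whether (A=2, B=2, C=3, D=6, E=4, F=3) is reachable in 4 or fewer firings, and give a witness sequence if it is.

step 1: fire t0:  (A=2, B=4, C=0, D=4, E=4, F=0) → (A=2, B=1, C=2, D=6, E=4, F=1)
step 2: fire t1:  (A=2, B=1, C=2, D=6, E=4, F=1) → (A=2, B=2, C=3, D=6, E=4, F=3)

YES — reachable via ⟨t0, t1⟩ (2 firings)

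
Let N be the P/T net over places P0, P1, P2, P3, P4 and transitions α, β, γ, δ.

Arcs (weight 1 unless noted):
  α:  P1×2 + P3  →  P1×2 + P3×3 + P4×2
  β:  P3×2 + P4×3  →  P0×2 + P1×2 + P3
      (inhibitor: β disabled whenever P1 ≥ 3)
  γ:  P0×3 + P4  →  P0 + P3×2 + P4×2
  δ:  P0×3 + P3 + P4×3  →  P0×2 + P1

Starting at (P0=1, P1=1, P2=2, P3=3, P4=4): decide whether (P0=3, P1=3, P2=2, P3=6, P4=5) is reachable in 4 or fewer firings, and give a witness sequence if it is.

step 1: fire β:  (P0=1, P1=1, P2=2, P3=3, P4=4) → (P0=3, P1=3, P2=2, P3=2, P4=1)
step 2: fire α:  (P0=3, P1=3, P2=2, P3=2, P4=1) → (P0=3, P1=3, P2=2, P3=4, P4=3)
step 3: fire α:  (P0=3, P1=3, P2=2, P3=4, P4=3) → (P0=3, P1=3, P2=2, P3=6, P4=5)

YES — reachable via ⟨β, α, α⟩ (3 firings)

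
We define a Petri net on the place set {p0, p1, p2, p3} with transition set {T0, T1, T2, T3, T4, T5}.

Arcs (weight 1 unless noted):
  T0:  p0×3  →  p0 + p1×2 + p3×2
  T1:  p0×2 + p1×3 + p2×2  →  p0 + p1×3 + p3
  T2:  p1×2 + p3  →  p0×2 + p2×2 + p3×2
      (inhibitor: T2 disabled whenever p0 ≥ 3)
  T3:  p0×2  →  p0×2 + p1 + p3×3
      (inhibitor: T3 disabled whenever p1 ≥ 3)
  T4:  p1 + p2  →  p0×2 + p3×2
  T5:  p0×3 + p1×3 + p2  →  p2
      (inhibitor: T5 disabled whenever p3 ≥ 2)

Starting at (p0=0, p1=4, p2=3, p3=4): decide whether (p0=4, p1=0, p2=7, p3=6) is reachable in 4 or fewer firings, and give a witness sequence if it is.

YES — reachable via ⟨T2, T2⟩ (2 firings)

step 1: fire T2:  (p0=0, p1=4, p2=3, p3=4) → (p0=2, p1=2, p2=5, p3=5)
step 2: fire T2:  (p0=2, p1=2, p2=5, p3=5) → (p0=4, p1=0, p2=7, p3=6)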